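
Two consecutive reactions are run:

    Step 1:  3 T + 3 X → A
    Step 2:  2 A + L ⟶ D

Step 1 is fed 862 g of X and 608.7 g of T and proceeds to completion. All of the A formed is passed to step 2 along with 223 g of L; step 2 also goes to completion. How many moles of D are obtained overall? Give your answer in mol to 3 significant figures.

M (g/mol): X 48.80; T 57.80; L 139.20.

Step 1:
n(X) = 862.0 / 48.80 = 17.66 mol
n(T) = 608.7 / 57.80 = 10.53 mol
n/ν → X: 5.887, T: 3.510; T is limiting.
n(A) produced = (1/3) × 10.53 = 3.510 mol
Step 2:
n(A) available = 3.510 mol
n(L) = 223.0 / 139.20 = 1.602 mol
n/ν → A: 1.755, L: 1.602; L is limiting.
n(D) = (1/1) × 1.602 = 1.602 mol

1.60 mol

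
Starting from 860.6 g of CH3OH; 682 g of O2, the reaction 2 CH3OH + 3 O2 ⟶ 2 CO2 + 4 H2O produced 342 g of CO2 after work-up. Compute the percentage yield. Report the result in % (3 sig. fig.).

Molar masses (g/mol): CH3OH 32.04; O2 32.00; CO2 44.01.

54.7 %

n(CH3OH) = 860.6 / 32.04 = 26.86 mol
n(O2) = 682.0 / 32.00 = 21.31 mol
n/ν for CH3OH = 26.86/2 = 13.43
n/ν for O2 = 21.31/3 = 7.103
Smallest n/ν is O2 → limiting reagent.
theoretical n(CO2) = (2/3) × 21.31 = 14.21 mol → 625.4 g
% yield = 342 / 625.4 × 100 = 54.69 %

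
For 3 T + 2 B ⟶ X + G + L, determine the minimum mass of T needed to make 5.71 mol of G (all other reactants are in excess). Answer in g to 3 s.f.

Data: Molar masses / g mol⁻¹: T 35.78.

n(G) = 5.710 mol
n(T) = (3/1) × 5.710 = 17.13 mol
mass = 17.13 × 35.78 = 612.9 g

613 g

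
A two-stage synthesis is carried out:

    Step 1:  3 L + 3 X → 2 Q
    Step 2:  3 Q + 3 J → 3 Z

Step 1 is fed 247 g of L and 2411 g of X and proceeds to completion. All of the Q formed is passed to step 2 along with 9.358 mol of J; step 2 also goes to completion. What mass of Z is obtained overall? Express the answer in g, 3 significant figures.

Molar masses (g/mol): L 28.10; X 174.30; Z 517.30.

3030 g

Step 1:
n(L) = 247.0 / 28.10 = 8.790 mol
n(X) = 2411 / 174.30 = 13.83 mol
n/ν for L = 8.790/3 = 2.930
n/ν for X = 13.83/3 = 4.610
Smallest n/ν is L → limiting reagent.
n(Q) produced = (2/3) × 8.790 = 5.860 mol
Step 2:
n(Q) available = 5.860 mol
n(J) = 9.358 mol
n/ν for Q = 5.860/3 = 1.953
n/ν for J = 9.358/3 = 3.119
Smallest n/ν is Q → limiting reagent.
n(Z) = (3/3) × 5.860 = 5.860 mol
mass = 5.860 × 517.30 = 3031 g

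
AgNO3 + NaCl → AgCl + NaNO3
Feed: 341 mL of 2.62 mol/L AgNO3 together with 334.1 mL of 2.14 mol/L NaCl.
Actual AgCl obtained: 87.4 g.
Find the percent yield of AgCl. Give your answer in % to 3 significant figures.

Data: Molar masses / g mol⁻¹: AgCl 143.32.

n(AgNO3) = 2.62 × 341.0/1000 = 0.8934 mol
n(NaCl) = 2.14 × 334.1/1000 = 0.7150 mol
n/ν → AgNO3: 0.8934, NaCl: 0.7150; NaCl is limiting.
theoretical n(AgCl) = (1/1) × 0.7150 = 0.7150 mol → 102.5 g
% yield = 87.4 / 102.5 × 100 = 85.27 %

85.3 %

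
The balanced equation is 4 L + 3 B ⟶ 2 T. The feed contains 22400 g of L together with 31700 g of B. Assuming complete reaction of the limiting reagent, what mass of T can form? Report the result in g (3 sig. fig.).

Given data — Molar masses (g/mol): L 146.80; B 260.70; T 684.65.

52200 g

n(L) = 22400 / 146.80 = 152.6 mol
n(B) = 31700 / 260.70 = 121.6 mol
n/ν for L = 152.6/4 = 38.15
n/ν for B = 121.6/3 = 40.53
Smallest n/ν is L → limiting reagent.
n(T) = (2/4) × 152.6 = 76.30 mol
mass = 76.30 × 684.65 = 52240 g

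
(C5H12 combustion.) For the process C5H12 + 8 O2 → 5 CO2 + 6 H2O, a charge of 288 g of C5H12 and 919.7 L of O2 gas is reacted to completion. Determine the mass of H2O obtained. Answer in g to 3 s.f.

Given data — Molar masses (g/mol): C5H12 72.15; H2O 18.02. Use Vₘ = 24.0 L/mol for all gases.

432 g

n(C5H12) = 288.0 / 72.15 = 3.992 mol
n(O2) = 919.7 / 24.0 = 38.32 mol
n/ν for C5H12 = 3.992/1 = 3.992
n/ν for O2 = 38.32/8 = 4.790
Smallest n/ν is C5H12 → limiting reagent.
n(H2O) = (6/1) × 3.992 = 23.95 mol
mass = 23.95 × 18.02 = 431.6 g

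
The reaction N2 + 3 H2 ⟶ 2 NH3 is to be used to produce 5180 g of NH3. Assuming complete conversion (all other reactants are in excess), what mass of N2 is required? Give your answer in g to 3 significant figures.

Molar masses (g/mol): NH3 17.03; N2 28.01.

4260 g

n(NH3) = 5180 / 17.03 = 304.2 mol
n(N2) = (1/2) × 304.2 = 152.1 mol
mass = 152.1 × 28.01 = 4260 g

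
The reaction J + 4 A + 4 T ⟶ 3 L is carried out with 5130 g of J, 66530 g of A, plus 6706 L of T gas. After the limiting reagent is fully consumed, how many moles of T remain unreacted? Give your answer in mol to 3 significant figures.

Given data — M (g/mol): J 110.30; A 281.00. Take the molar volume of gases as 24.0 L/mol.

93.4 mol

n(J) = 5130 / 110.30 = 46.51 mol
n(A) = 66530 / 281.00 = 236.8 mol
n(T) = 6706 / 24.0 = 279.4 mol
n/ν for J = 46.51/1 = 46.51
n/ν for A = 236.8/4 = 59.20
n/ν for T = 279.4/4 = 69.85
Smallest n/ν is J → limiting reagent.
T consumed = (4/1) × 46.51 = 186.0 mol
T remaining = 279.4 − 186.0 = 93.40 mol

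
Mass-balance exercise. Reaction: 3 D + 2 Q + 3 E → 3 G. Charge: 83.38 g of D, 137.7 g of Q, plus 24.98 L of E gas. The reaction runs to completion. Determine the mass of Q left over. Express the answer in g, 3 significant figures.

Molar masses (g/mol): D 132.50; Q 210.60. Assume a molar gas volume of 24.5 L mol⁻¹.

49.3 g

n(D) = 83.38 / 132.50 = 0.6293 mol
n(Q) = 137.7 / 210.60 = 0.6538 mol
n(E) = 24.98 / 24.5 = 1.020 mol
n/ν → D: 0.2098, Q: 0.3269, E: 0.3400; D is limiting.
Q consumed = (2/3) × 0.6293 = 0.4195 mol
Q remaining = 0.6538 − 0.4195 = 0.2343 mol
mass = 0.2343 × 210.60 = 49.34 g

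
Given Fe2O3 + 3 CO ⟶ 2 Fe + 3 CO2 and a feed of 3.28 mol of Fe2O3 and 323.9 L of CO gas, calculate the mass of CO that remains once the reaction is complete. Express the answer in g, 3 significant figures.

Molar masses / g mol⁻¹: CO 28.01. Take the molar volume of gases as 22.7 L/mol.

n(Fe2O3) = 3.280 mol
n(CO) = 323.9 / 22.7 = 14.27 mol
n/ν for Fe2O3 = 3.280/1 = 3.280
n/ν for CO = 14.27/3 = 4.757
Smallest n/ν is Fe2O3 → limiting reagent.
CO consumed = (3/1) × 3.280 = 9.840 mol
CO remaining = 14.27 − 9.840 = 4.430 mol
mass = 4.430 × 28.01 = 124.1 g

124 g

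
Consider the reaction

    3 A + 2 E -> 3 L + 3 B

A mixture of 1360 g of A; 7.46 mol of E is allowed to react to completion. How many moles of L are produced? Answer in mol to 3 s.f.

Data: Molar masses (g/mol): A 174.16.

7.81 mol

n(A) = 1360 / 174.16 = 7.809 mol
n(E) = 7.460 mol
n/ν for A = 7.809/3 = 2.603
n/ν for E = 7.460/2 = 3.730
Smallest n/ν is A → limiting reagent.
n(L) = (3/3) × 7.809 = 7.809 mol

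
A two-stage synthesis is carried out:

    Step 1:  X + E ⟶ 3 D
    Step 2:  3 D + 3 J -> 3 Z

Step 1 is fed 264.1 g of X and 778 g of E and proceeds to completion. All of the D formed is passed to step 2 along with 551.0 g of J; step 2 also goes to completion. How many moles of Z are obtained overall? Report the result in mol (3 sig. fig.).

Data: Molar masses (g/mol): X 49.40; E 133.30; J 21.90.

Step 1:
n(X) = 264.1 / 49.40 = 5.346 mol
n(E) = 778.0 / 133.30 = 5.836 mol
n/ν for X = 5.346/1 = 5.346
n/ν for E = 5.836/1 = 5.836
Smallest n/ν is X → limiting reagent.
n(D) produced = (3/1) × 5.346 = 16.04 mol
Step 2:
n(D) available = 16.04 mol
n(J) = 551.0 / 21.90 = 25.16 mol
n/ν for D = 16.04/3 = 5.347
n/ν for J = 25.16/3 = 8.387
Smallest n/ν is D → limiting reagent.
n(Z) = (3/3) × 16.04 = 16.04 mol

16.0 mol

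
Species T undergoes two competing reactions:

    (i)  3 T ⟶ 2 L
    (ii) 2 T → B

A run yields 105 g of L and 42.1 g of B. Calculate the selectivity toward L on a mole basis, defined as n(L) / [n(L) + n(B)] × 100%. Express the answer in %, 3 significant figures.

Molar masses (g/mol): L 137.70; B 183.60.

n(L) = 105 / 137.70 = 0.7625 mol
n(B) = 42.1 / 183.60 = 0.2293 mol
selectivity = 0.7625/(0.7625+0.2293) × 100 = 76.88 %

76.9 %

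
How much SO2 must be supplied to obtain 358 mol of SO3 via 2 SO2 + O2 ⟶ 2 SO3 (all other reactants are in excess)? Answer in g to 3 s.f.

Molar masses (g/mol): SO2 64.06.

22900 g

n(SO3) = 358.0 mol
n(SO2) = (2/2) × 358.0 = 358.0 mol
mass = 358.0 × 64.06 = 22930 g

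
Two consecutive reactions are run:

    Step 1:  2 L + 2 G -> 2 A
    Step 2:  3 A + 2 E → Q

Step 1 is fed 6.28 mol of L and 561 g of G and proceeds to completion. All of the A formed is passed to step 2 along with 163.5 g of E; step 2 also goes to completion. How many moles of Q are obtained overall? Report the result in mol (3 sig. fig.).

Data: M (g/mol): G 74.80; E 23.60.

Step 1:
n(L) = 6.280 mol
n(G) = 561.0 / 74.80 = 7.500 mol
n/ν → L: 3.140, G: 3.750; L is limiting.
n(A) produced = (2/2) × 6.280 = 6.280 mol
Step 2:
n(A) available = 6.280 mol
n(E) = 163.5 / 23.60 = 6.928 mol
n/ν → A: 2.093, E: 3.464; A is limiting.
n(Q) = (1/3) × 6.280 = 2.093 mol

2.09 mol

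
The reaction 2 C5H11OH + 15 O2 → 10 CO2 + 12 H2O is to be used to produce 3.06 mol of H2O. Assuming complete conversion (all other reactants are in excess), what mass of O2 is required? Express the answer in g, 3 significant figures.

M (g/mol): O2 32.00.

122 g

n(H2O) = 3.060 mol
n(O2) = (15/12) × 3.060 = 3.825 mol
mass = 3.825 × 32.00 = 122.4 g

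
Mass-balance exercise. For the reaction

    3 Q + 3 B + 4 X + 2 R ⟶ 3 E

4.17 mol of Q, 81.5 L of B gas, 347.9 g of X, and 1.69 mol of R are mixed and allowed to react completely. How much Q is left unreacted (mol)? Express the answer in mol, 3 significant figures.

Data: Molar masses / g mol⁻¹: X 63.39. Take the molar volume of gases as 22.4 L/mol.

1.64 mol

n(Q) = 4.170 mol
n(B) = 81.50 / 22.4 = 3.638 mol
n(X) = 347.9 / 63.39 = 5.488 mol
n(R) = 1.690 mol
n/ν for Q = 4.170/3 = 1.390
n/ν for B = 3.638/3 = 1.213
n/ν for X = 5.488/4 = 1.372
n/ν for R = 1.690/2 = 0.8450
Smallest n/ν is R → limiting reagent.
Q consumed = (3/2) × 1.690 = 2.535 mol
Q remaining = 4.170 − 2.535 = 1.635 mol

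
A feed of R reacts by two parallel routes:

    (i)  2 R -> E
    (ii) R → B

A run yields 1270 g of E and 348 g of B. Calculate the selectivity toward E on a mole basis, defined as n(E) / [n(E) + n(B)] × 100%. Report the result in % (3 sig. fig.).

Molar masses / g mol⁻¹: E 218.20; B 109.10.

n(E) = 1270 / 218.20 = 5.820 mol
n(B) = 348 / 109.10 = 3.190 mol
selectivity = 5.820/(5.820+3.190) × 100 = 64.59 %

64.6 %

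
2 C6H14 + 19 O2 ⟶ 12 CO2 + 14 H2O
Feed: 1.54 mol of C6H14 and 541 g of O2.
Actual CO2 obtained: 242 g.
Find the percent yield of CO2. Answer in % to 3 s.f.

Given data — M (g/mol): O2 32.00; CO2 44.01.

59.5 %

n(C6H14) = 1.540 mol
n(O2) = 541.0 / 32.00 = 16.91 mol
n/ν for C6H14 = 1.540/2 = 0.7700
n/ν for O2 = 16.91/19 = 0.8900
Smallest n/ν is C6H14 → limiting reagent.
theoretical n(CO2) = (12/2) × 1.540 = 9.240 mol → 406.7 g
% yield = 242 / 406.7 × 100 = 59.50 %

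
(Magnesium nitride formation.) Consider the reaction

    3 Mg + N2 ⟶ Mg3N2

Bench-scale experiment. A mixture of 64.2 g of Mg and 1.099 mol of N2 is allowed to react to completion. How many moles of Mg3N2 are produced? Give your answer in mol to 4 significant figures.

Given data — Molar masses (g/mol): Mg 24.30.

n(Mg) = 64.20 / 24.30 = 2.642 mol
n(N2) = 1.099 mol
n/ν → Mg: 0.8807, N2: 1.099; Mg is limiting.
n(Mg3N2) = (1/3) × 2.642 = 0.8807 mol

0.8807 mol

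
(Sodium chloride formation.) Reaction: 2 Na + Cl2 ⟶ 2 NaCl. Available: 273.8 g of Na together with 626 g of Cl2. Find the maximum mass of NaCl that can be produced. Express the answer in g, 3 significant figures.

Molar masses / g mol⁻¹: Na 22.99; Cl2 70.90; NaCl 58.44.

n(Na) = 273.8 / 22.99 = 11.91 mol
n(Cl2) = 626.0 / 70.90 = 8.829 mol
n/ν for Na = 11.91/2 = 5.955
n/ν for Cl2 = 8.829/1 = 8.829
Smallest n/ν is Na → limiting reagent.
n(NaCl) = (2/2) × 11.91 = 11.91 mol
mass = 11.91 × 58.44 = 696.0 g

696 g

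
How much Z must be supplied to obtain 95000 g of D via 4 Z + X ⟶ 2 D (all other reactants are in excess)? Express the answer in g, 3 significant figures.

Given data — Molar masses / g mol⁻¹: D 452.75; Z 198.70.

n(D) = 95000 / 452.75 = 209.8 mol
n(Z) = (4/2) × 209.8 = 419.6 mol
mass = 419.6 × 198.70 = 83370 g

83400 g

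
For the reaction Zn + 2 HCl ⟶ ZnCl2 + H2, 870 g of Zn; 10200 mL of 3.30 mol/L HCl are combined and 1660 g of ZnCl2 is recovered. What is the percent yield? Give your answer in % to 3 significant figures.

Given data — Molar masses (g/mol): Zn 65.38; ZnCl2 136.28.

n(Zn) = 870.0 / 65.38 = 13.31 mol
n(HCl) = 3.30 × 10200/1000 = 33.66 mol
n/ν → Zn: 13.31, HCl: 16.83; Zn is limiting.
theoretical n(ZnCl2) = (1/1) × 13.31 = 13.31 mol → 1814 g
% yield = 1660 / 1814 × 100 = 91.51 %

91.5 %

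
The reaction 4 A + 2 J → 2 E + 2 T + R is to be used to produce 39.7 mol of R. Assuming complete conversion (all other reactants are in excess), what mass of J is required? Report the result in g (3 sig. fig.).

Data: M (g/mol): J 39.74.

3160 g

n(R) = 39.70 mol
n(J) = (2/1) × 39.70 = 79.40 mol
mass = 79.40 × 39.74 = 3155 g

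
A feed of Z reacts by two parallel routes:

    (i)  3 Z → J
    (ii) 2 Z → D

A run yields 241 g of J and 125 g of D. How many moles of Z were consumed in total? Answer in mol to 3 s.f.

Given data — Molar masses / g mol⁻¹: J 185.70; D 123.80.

n(J) = 241 / 185.70 = 1.298 mol
n(D) = 125 / 123.80 = 1.010 mol
n(Z) via (i) = (3/1)×1.298 = 3.894 mol
n(Z) via (ii) = (2/1)×1.010 = 2.020 mol
total n(Z) = 3.894 + 2.020 = 5.914 mol

5.91 mol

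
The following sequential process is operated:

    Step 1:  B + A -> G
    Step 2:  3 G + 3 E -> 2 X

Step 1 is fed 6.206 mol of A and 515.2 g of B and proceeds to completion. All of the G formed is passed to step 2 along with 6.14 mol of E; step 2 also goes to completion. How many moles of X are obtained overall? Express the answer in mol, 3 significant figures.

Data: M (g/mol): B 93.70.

3.67 mol

Step 1:
n(A) = 6.206 mol
n(B) = 515.2 / 93.70 = 5.498 mol
n/ν for A = 6.206/1 = 6.206
n/ν for B = 5.498/1 = 5.498
Smallest n/ν is B → limiting reagent.
n(G) produced = (1/1) × 5.498 = 5.498 mol
Step 2:
n(G) available = 5.498 mol
n(E) = 6.140 mol
n/ν for G = 5.498/3 = 1.833
n/ν for E = 6.140/3 = 2.047
Smallest n/ν is G → limiting reagent.
n(X) = (2/3) × 5.498 = 3.665 mol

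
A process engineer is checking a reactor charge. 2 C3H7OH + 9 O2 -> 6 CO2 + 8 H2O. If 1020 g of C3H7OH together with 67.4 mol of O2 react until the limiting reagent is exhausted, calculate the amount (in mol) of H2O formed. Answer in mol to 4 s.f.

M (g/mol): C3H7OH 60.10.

59.91 mol

n(C3H7OH) = 1020 / 60.10 = 16.97 mol
n(O2) = 67.40 mol
n/ν for C3H7OH = 16.97/2 = 8.485
n/ν for O2 = 67.40/9 = 7.489
Smallest n/ν is O2 → limiting reagent.
n(H2O) = (8/9) × 67.40 = 59.91 mol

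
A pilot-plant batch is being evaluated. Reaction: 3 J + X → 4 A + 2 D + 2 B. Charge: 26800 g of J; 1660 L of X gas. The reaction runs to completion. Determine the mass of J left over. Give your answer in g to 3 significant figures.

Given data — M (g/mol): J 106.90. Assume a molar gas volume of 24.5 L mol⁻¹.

n(J) = 26800 / 106.90 = 250.7 mol
n(X) = 1660 / 24.5 = 67.76 mol
n/ν for J = 250.7/3 = 83.57
n/ν for X = 67.76/1 = 67.76
Smallest n/ν is X → limiting reagent.
J consumed = (3/1) × 67.76 = 203.3 mol
J remaining = 250.7 − 203.3 = 47.40 mol
mass = 47.40 × 106.90 = 5067 g

5070 g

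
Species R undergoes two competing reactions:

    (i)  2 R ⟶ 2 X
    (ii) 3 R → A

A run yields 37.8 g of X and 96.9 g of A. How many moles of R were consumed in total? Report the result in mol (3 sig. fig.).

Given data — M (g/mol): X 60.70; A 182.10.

2.22 mol

n(X) = 37.8 / 60.70 = 0.6227 mol
n(A) = 96.9 / 182.10 = 0.5321 mol
n(R) via (i) = (2/2)×0.6227 = 0.6227 mol
n(R) via (ii) = (3/1)×0.5321 = 1.596 mol
total n(R) = 0.6227 + 1.596 = 2.219 mol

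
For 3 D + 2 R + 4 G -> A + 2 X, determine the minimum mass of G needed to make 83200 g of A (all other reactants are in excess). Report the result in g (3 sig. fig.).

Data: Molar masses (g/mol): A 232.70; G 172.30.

n(A) = 83200 / 232.70 = 357.5 mol
n(G) = (4/1) × 357.5 = 1430 mol
mass = 1430 × 172.30 = 246400 g

246000 g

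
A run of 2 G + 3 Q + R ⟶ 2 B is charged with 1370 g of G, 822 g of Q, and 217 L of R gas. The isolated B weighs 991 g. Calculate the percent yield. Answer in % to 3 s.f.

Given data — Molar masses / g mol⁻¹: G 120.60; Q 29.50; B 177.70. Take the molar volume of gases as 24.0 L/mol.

49.1 %

n(G) = 1370 / 120.60 = 11.36 mol
n(Q) = 822.0 / 29.50 = 27.86 mol
n(R) = 217.0 / 24.0 = 9.042 mol
n/ν → G: 5.680, Q: 9.287, R: 9.042; G is limiting.
theoretical n(B) = (2/2) × 11.36 = 11.36 mol → 2019 g
% yield = 991 / 2019 × 100 = 49.08 %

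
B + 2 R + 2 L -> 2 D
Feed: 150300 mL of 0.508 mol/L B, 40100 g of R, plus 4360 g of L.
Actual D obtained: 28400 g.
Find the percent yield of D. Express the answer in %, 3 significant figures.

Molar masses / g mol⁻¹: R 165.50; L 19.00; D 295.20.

n(B) = 0.508 × 150300/1000 = 76.35 mol
n(R) = 40100 / 165.50 = 242.3 mol
n(L) = 4360 / 19.00 = 229.5 mol
n/ν for B = 76.35/1 = 76.35
n/ν for R = 242.3/2 = 121.2
n/ν for L = 229.5/2 = 114.8
Smallest n/ν is B → limiting reagent.
theoretical n(D) = (2/1) × 76.35 = 152.7 mol → 45080 g
% yield = 28400 / 45080 × 100 = 63.00 %

63.0 %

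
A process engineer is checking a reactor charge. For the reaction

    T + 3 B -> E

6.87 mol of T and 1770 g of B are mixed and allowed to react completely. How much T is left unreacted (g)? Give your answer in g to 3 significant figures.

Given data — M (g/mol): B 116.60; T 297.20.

538 g

n(T) = 6.870 mol
n(B) = 1770 / 116.60 = 15.18 mol
n/ν for T = 6.870/1 = 6.870
n/ν for B = 15.18/3 = 5.060
Smallest n/ν is B → limiting reagent.
T consumed = (1/3) × 15.18 = 5.060 mol
T remaining = 6.870 − 5.060 = 1.810 mol
mass = 1.810 × 297.20 = 537.9 g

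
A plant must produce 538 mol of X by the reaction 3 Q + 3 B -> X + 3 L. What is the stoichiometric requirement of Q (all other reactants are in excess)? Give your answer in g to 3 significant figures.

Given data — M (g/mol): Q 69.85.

113000 g

n(X) = 538.0 mol
n(Q) = (3/1) × 538.0 = 1614 mol
mass = 1614 × 69.85 = 112700 g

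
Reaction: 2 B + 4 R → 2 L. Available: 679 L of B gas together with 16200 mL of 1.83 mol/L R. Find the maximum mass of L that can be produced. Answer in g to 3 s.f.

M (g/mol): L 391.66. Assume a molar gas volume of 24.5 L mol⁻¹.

5810 g

n(B) = 679.0 / 24.5 = 27.71 mol
n(R) = 1.83 × 16200/1000 = 29.65 mol
n/ν for B = 27.71/2 = 13.86
n/ν for R = 29.65/4 = 7.413
Smallest n/ν is R → limiting reagent.
n(L) = (2/4) × 29.65 = 14.83 mol
mass = 14.83 × 391.66 = 5808 g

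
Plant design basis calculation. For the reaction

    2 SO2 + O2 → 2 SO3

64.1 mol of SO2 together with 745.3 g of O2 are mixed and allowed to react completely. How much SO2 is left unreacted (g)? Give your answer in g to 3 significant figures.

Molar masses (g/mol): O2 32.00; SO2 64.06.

1120 g

n(SO2) = 64.10 mol
n(O2) = 745.3 / 32.00 = 23.29 mol
n/ν for SO2 = 64.10/2 = 32.05
n/ν for O2 = 23.29/1 = 23.29
Smallest n/ν is O2 → limiting reagent.
SO2 consumed = (2/1) × 23.29 = 46.58 mol
SO2 remaining = 64.10 − 46.58 = 17.52 mol
mass = 17.52 × 64.06 = 1122 g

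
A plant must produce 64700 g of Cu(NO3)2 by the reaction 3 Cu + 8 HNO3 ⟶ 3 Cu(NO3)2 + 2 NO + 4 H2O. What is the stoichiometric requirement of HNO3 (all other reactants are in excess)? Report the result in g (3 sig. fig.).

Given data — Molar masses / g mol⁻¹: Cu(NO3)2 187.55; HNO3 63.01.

58000 g

n(Cu(NO3)2) = 64700 / 187.55 = 345.0 mol
n(HNO3) = (8/3) × 345.0 = 920.0 mol
mass = 920.0 × 63.01 = 57970 g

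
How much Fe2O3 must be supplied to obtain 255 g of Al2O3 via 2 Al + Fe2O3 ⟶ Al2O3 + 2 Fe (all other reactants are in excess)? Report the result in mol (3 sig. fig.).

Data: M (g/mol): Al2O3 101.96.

n(Al2O3) = 255 / 101.96 = 2.501 mol
n(Fe2O3) = (1/1) × 2.501 = 2.501 mol

2.50 mol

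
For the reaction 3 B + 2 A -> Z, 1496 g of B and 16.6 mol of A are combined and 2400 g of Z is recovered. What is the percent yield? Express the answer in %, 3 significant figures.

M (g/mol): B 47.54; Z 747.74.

38.7 %

n(B) = 1496 / 47.54 = 31.47 mol
n(A) = 16.60 mol
n/ν for B = 31.47/3 = 10.49
n/ν for A = 16.60/2 = 8.300
Smallest n/ν is A → limiting reagent.
theoretical n(Z) = (1/2) × 16.60 = 8.300 mol → 6206 g
% yield = 2400 / 6206 × 100 = 38.67 %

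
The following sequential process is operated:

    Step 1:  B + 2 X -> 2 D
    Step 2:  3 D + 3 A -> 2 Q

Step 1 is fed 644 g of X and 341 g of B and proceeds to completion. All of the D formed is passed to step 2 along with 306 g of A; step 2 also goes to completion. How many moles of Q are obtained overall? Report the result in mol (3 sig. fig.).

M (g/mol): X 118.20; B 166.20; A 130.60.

1.56 mol

Step 1:
n(X) = 644.0 / 118.20 = 5.448 mol
n(B) = 341.0 / 166.20 = 2.052 mol
n/ν → X: 2.724, B: 2.052; B is limiting.
n(D) produced = (2/1) × 2.052 = 4.104 mol
Step 2:
n(D) available = 4.104 mol
n(A) = 306.0 / 130.60 = 2.343 mol
n/ν → D: 1.368, A: 0.7810; A is limiting.
n(Q) = (2/3) × 2.343 = 1.562 mol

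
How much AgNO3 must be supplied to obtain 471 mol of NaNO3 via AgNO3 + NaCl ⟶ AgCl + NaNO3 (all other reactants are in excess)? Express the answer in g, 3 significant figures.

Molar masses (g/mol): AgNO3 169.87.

80000 g

n(NaNO3) = 471.0 mol
n(AgNO3) = (1/1) × 471.0 = 471.0 mol
mass = 471.0 × 169.87 = 80010 g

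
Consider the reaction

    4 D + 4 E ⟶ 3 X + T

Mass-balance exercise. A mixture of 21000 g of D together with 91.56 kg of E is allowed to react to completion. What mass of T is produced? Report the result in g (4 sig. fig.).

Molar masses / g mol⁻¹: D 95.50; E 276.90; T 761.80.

41880 g

n(D) = 21000 / 95.50 = 219.9 mol
n(E) = 91.56×1000 / 276.90 = 330.7 mol
n/ν for D = 219.9/4 = 54.98
n/ν for E = 330.7/4 = 82.68
Smallest n/ν is D → limiting reagent.
n(T) = (1/4) × 219.9 = 54.98 mol
mass = 54.98 × 761.80 = 41880 g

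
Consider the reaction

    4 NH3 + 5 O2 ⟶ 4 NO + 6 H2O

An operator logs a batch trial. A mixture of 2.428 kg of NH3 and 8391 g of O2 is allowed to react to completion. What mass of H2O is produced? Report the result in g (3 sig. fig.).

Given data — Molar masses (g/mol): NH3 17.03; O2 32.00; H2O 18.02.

3850 g

n(NH3) = 2.428×1000 / 17.03 = 142.6 mol
n(O2) = 8391 / 32.00 = 262.2 mol
n/ν → NH3: 35.65, O2: 52.44; NH3 is limiting.
n(H2O) = (6/4) × 142.6 = 213.9 mol
mass = 213.9 × 18.02 = 3854 g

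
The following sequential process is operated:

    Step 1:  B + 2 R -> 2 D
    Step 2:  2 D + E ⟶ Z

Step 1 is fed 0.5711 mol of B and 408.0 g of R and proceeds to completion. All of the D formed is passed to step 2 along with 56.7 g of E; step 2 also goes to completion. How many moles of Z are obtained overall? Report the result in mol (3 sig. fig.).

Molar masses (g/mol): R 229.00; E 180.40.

0.314 mol

Step 1:
n(B) = 0.5711 mol
n(R) = 408.0 / 229.00 = 1.782 mol
n/ν for B = 0.5711/1 = 0.5711
n/ν for R = 1.782/2 = 0.8910
Smallest n/ν is B → limiting reagent.
n(D) produced = (2/1) × 0.5711 = 1.142 mol
Step 2:
n(D) available = 1.142 mol
n(E) = 56.70 / 180.40 = 0.3143 mol
n/ν for D = 1.142/2 = 0.5710
n/ν for E = 0.3143/1 = 0.3143
Smallest n/ν is E → limiting reagent.
n(Z) = (1/1) × 0.3143 = 0.3143 mol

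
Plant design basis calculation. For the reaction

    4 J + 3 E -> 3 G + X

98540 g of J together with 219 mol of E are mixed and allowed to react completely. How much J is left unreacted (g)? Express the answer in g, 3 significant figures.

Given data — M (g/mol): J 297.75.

11600 g

n(J) = 98540 / 297.75 = 330.9 mol
n(E) = 219.0 mol
n/ν for J = 330.9/4 = 82.73
n/ν for E = 219.0/3 = 73.00
Smallest n/ν is E → limiting reagent.
J consumed = (4/3) × 219.0 = 292.0 mol
J remaining = 330.9 − 292.0 = 38.90 mol
mass = 38.90 × 297.75 = 11580 g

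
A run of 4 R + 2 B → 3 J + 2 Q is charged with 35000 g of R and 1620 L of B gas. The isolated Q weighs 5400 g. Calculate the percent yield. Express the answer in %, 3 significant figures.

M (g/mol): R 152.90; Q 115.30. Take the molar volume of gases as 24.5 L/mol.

70.8 %

n(R) = 35000 / 152.90 = 228.9 mol
n(B) = 1620 / 24.5 = 66.12 mol
n/ν for R = 228.9/4 = 57.23
n/ν for B = 66.12/2 = 33.06
Smallest n/ν is B → limiting reagent.
theoretical n(Q) = (2/2) × 66.12 = 66.12 mol → 7624 g
% yield = 5400 / 7624 × 100 = 70.83 %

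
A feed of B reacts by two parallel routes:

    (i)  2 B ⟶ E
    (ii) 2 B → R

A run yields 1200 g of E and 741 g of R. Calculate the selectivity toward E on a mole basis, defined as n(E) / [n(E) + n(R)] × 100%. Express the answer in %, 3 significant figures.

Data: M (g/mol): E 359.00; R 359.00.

61.8 %

n(E) = 1200 / 359.00 = 3.343 mol
n(R) = 741 / 359.00 = 2.064 mol
selectivity = 3.343/(3.343+2.064) × 100 = 61.83 %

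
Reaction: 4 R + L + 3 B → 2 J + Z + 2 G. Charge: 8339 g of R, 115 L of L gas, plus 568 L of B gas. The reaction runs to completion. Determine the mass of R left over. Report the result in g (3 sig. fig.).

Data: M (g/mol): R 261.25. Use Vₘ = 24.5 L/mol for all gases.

3430 g

n(R) = 8339 / 261.25 = 31.92 mol
n(L) = 115.0 / 24.5 = 4.694 mol
n(B) = 568.0 / 24.5 = 23.18 mol
n/ν for R = 31.92/4 = 7.980
n/ν for L = 4.694/1 = 4.694
n/ν for B = 23.18/3 = 7.727
Smallest n/ν is L → limiting reagent.
R consumed = (4/1) × 4.694 = 18.78 mol
R remaining = 31.92 − 18.78 = 13.14 mol
mass = 13.14 × 261.25 = 3433 g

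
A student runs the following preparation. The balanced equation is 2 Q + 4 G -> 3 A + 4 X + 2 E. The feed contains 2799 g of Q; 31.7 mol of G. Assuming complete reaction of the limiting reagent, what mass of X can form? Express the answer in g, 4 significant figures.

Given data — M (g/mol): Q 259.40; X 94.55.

2040 g

n(Q) = 2799 / 259.40 = 10.79 mol
n(G) = 31.70 mol
n/ν → Q: 5.395, G: 7.925; Q is limiting.
n(X) = (4/2) × 10.79 = 21.58 mol
mass = 21.58 × 94.55 = 2040 g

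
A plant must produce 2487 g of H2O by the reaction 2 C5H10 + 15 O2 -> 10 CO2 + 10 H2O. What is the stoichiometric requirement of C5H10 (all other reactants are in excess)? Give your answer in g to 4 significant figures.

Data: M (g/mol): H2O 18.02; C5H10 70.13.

n(H2O) = 2487 / 18.02 = 138.0 mol
n(C5H10) = (2/10) × 138.0 = 27.60 mol
mass = 27.60 × 70.13 = 1936 g

1936 g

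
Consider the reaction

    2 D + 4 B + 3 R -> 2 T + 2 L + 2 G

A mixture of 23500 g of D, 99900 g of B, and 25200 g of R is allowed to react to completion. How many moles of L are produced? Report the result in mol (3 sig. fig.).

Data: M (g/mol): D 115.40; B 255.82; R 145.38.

n(D) = 23500 / 115.40 = 203.6 mol
n(B) = 99900 / 255.82 = 390.5 mol
n(R) = 25200 / 145.38 = 173.3 mol
n/ν → D: 101.8, B: 97.63, R: 57.77; R is limiting.
n(L) = (2/3) × 173.3 = 115.5 mol

116 mol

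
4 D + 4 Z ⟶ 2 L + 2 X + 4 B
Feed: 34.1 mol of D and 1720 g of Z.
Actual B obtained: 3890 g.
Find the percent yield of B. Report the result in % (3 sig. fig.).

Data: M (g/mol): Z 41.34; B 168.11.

67.9 %

n(D) = 34.10 mol
n(Z) = 1720 / 41.34 = 41.61 mol
n/ν → D: 8.525, Z: 10.40; D is limiting.
theoretical n(B) = (4/4) × 34.10 = 34.10 mol → 5733 g
% yield = 3890 / 5733 × 100 = 67.85 %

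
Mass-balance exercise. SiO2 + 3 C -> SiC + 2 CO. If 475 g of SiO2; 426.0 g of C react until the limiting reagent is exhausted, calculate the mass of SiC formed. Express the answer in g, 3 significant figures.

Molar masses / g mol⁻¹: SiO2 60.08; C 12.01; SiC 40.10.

n(SiO2) = 475.0 / 60.08 = 7.906 mol
n(C) = 426.0 / 12.01 = 35.47 mol
n/ν for SiO2 = 7.906/1 = 7.906
n/ν for C = 35.47/3 = 11.82
Smallest n/ν is SiO2 → limiting reagent.
n(SiC) = (1/1) × 7.906 = 7.906 mol
mass = 7.906 × 40.10 = 317.0 g

317 g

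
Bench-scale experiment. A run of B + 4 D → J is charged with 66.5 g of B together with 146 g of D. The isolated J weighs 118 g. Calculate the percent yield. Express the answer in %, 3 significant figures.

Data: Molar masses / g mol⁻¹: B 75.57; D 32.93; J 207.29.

64.7 %

n(B) = 66.50 / 75.57 = 0.8800 mol
n(D) = 146.0 / 32.93 = 4.434 mol
n/ν for B = 0.8800/1 = 0.8800
n/ν for D = 4.434/4 = 1.109
Smallest n/ν is B → limiting reagent.
theoretical n(J) = (1/1) × 0.8800 = 0.8800 mol → 182.4 g
% yield = 118 / 182.4 × 100 = 64.69 %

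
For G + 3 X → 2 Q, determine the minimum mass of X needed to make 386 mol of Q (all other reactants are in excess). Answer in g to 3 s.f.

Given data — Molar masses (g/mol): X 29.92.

n(Q) = 386.0 mol
n(X) = (3/2) × 386.0 = 579.0 mol
mass = 579.0 × 29.92 = 17320 g

17300 g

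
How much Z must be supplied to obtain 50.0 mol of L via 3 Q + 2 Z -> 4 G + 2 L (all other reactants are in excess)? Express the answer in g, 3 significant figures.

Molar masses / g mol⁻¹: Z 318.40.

15900 g

n(L) = 50.00 mol
n(Z) = (2/2) × 50.00 = 50.00 mol
mass = 50.00 × 318.40 = 15920 g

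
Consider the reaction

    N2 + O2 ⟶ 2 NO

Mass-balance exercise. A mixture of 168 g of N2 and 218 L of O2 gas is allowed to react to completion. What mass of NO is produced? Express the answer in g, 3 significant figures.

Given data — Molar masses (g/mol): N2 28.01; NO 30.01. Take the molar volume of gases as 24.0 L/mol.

n(N2) = 168.0 / 28.01 = 5.998 mol
n(O2) = 218.0 / 24.0 = 9.083 mol
n/ν for N2 = 5.998/1 = 5.998
n/ν for O2 = 9.083/1 = 9.083
Smallest n/ν is N2 → limiting reagent.
n(NO) = (2/1) × 5.998 = 12.00 mol
mass = 12.00 × 30.01 = 360.1 g

360 g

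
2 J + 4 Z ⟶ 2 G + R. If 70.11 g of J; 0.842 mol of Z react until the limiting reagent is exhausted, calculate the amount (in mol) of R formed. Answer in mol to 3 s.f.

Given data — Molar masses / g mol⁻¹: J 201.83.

n(J) = 70.11 / 201.83 = 0.3474 mol
n(Z) = 0.8420 mol
n/ν → J: 0.1737, Z: 0.2105; J is limiting.
n(R) = (1/2) × 0.3474 = 0.1737 mol

0.174 mol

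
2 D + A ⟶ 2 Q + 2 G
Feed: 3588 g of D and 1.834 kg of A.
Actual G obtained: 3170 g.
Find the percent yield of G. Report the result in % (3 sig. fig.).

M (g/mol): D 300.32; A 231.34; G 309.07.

85.8 %

n(D) = 3588 / 300.32 = 11.95 mol
n(A) = 1.834×1000 / 231.34 = 7.928 mol
n/ν → D: 5.975, A: 7.928; D is limiting.
theoretical n(G) = (2/2) × 11.95 = 11.95 mol → 3693 g
% yield = 3170 / 3693 × 100 = 85.84 %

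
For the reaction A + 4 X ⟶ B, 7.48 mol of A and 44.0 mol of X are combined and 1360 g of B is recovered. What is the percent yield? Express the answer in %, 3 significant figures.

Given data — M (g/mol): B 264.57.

68.7 %

n(A) = 7.480 mol
n(X) = 44.00 mol
n/ν for A = 7.480/1 = 7.480
n/ν for X = 44.00/4 = 11.00
Smallest n/ν is A → limiting reagent.
theoretical n(B) = (1/1) × 7.480 = 7.480 mol → 1979 g
% yield = 1360 / 1979 × 100 = 68.72 %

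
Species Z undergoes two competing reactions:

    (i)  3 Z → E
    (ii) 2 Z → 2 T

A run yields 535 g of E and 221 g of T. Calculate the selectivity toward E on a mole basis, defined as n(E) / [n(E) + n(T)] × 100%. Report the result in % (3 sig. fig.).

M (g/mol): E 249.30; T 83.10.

44.7 %

n(E) = 535 / 249.30 = 2.146 mol
n(T) = 221 / 83.10 = 2.659 mol
selectivity = 2.146/(2.146+2.659) × 100 = 44.66 %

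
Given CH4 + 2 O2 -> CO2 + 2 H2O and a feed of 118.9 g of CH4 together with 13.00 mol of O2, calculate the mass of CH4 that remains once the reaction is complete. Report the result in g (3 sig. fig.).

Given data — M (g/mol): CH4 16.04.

n(CH4) = 118.9 / 16.04 = 7.413 mol
n(O2) = 13.00 mol
n/ν → CH4: 7.413, O2: 6.500; O2 is limiting.
CH4 consumed = (1/2) × 13.00 = 6.500 mol
CH4 remaining = 7.413 − 6.500 = 0.9130 mol
mass = 0.9130 × 16.04 = 14.64 g

14.6 g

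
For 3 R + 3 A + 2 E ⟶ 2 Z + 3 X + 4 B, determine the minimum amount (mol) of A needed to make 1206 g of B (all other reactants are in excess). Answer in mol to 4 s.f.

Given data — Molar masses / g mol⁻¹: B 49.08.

18.43 mol

n(B) = 1206 / 49.08 = 24.57 mol
n(A) = (3/4) × 24.57 = 18.43 mol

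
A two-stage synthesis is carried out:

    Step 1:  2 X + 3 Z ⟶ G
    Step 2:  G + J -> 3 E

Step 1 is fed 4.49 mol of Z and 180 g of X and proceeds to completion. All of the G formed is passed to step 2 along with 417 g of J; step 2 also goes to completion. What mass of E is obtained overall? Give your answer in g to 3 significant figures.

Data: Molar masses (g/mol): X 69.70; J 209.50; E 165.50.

641 g

Step 1:
n(Z) = 4.490 mol
n(X) = 180.0 / 69.70 = 2.582 mol
n/ν for Z = 4.490/3 = 1.497
n/ν for X = 2.582/2 = 1.291
Smallest n/ν is X → limiting reagent.
n(G) produced = (1/2) × 2.582 = 1.291 mol
Step 2:
n(G) available = 1.291 mol
n(J) = 417.0 / 209.50 = 1.990 mol
n/ν for G = 1.291/1 = 1.291
n/ν for J = 1.990/1 = 1.990
Smallest n/ν is G → limiting reagent.
n(E) = (3/1) × 1.291 = 3.873 mol
mass = 3.873 × 165.50 = 641.0 g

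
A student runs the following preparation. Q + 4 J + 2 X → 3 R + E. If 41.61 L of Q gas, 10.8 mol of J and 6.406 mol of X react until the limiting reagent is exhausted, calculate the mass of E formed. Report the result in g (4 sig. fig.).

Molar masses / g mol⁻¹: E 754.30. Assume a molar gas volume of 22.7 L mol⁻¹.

1383 g

n(Q) = 41.61 / 22.7 = 1.833 mol
n(J) = 10.80 mol
n(X) = 6.406 mol
n/ν for Q = 1.833/1 = 1.833
n/ν for J = 10.80/4 = 2.700
n/ν for X = 6.406/2 = 3.203
Smallest n/ν is Q → limiting reagent.
n(E) = (1/1) × 1.833 = 1.833 mol
mass = 1.833 × 754.30 = 1383 g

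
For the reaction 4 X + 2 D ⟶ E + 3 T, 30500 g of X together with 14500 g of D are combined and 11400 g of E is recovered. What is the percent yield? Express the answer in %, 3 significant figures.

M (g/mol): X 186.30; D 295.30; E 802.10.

n(X) = 30500 / 186.30 = 163.7 mol
n(D) = 14500 / 295.30 = 49.10 mol
n/ν for X = 163.7/4 = 40.93
n/ν for D = 49.10/2 = 24.55
Smallest n/ν is D → limiting reagent.
theoretical n(E) = (1/2) × 49.10 = 24.55 mol → 19690 g
% yield = 11400 / 19690 × 100 = 57.90 %

57.9 %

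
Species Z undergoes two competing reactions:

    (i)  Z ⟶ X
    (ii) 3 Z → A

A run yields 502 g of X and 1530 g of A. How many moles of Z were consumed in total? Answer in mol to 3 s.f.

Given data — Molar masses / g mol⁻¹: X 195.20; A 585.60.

10.4 mol

n(X) = 502 / 195.20 = 2.572 mol
n(A) = 1530 / 585.60 = 2.613 mol
n(Z) via (i) = (1/1)×2.572 = 2.572 mol
n(Z) via (ii) = (3/1)×2.613 = 7.839 mol
total n(Z) = 2.572 + 7.839 = 10.41 mol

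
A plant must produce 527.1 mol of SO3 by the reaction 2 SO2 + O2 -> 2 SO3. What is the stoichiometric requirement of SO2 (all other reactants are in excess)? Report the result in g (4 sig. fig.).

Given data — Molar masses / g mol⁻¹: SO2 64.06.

33770 g

n(SO3) = 527.1 mol
n(SO2) = (2/2) × 527.1 = 527.1 mol
mass = 527.1 × 64.06 = 33770 g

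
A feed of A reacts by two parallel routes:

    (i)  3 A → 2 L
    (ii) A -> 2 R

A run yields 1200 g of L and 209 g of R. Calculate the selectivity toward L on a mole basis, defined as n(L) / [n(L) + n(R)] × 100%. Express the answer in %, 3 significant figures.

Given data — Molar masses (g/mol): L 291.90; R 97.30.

n(L) = 1200 / 291.90 = 4.111 mol
n(R) = 209 / 97.30 = 2.148 mol
selectivity = 4.111/(4.111+2.148) × 100 = 65.68 %

65.7 %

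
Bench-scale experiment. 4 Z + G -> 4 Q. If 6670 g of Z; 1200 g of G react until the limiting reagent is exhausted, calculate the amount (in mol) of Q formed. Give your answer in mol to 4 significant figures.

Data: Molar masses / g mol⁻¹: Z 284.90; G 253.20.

n(Z) = 6670 / 284.90 = 23.41 mol
n(G) = 1200 / 253.20 = 4.739 mol
n/ν for Z = 23.41/4 = 5.853
n/ν for G = 4.739/1 = 4.739
Smallest n/ν is G → limiting reagent.
n(Q) = (4/1) × 4.739 = 18.96 mol

18.96 mol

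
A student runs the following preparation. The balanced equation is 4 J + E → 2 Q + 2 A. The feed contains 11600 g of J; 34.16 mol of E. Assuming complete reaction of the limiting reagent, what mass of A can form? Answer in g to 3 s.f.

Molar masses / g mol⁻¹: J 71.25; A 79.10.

5400 g

n(J) = 11600 / 71.25 = 162.8 mol
n(E) = 34.16 mol
n/ν for J = 162.8/4 = 40.70
n/ν for E = 34.16/1 = 34.16
Smallest n/ν is E → limiting reagent.
n(A) = (2/1) × 34.16 = 68.32 mol
mass = 68.32 × 79.10 = 5404 g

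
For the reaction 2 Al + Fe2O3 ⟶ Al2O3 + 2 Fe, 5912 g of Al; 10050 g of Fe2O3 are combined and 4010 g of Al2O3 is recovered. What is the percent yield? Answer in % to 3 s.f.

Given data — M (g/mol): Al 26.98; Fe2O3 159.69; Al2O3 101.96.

n(Al) = 5912 / 26.98 = 219.1 mol
n(Fe2O3) = 10050 / 159.69 = 62.93 mol
n/ν for Al = 219.1/2 = 109.6
n/ν for Fe2O3 = 62.93/1 = 62.93
Smallest n/ν is Fe2O3 → limiting reagent.
theoretical n(Al2O3) = (1/1) × 62.93 = 62.93 mol → 6416 g
% yield = 4010 / 6416 × 100 = 62.50 %

62.5 %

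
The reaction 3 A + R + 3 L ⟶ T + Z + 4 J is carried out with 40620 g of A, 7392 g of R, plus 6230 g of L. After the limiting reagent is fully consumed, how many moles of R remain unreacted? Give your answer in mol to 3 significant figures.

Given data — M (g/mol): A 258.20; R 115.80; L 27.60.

n(A) = 40620 / 258.20 = 157.3 mol
n(R) = 7392 / 115.80 = 63.83 mol
n(L) = 6230 / 27.60 = 225.7 mol
n/ν for A = 157.3/3 = 52.43
n/ν for R = 63.83/1 = 63.83
n/ν for L = 225.7/3 = 75.23
Smallest n/ν is A → limiting reagent.
R consumed = (1/3) × 157.3 = 52.43 mol
R remaining = 63.83 − 52.43 = 11.40 mol

11.4 mol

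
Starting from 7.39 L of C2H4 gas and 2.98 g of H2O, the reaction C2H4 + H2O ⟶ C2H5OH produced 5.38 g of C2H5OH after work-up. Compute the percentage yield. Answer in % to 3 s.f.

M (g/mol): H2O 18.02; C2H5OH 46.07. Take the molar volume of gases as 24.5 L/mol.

70.6 %

n(C2H4) = 7.390 / 24.5 = 0.3016 mol
n(H2O) = 2.980 / 18.02 = 0.1654 mol
n/ν for C2H4 = 0.3016/1 = 0.3016
n/ν for H2O = 0.1654/1 = 0.1654
Smallest n/ν is H2O → limiting reagent.
theoretical n(C2H5OH) = (1/1) × 0.1654 = 0.1654 mol → 7.620 g
% yield = 5.38 / 7.620 × 100 = 70.60 %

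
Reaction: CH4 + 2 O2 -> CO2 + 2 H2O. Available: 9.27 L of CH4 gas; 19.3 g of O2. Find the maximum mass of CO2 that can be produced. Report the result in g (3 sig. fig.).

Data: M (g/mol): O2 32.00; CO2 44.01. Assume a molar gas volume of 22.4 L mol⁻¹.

n(CH4) = 9.270 / 22.4 = 0.4138 mol
n(O2) = 19.30 / 32.00 = 0.6031 mol
n/ν → CH4: 0.4138, O2: 0.3016; O2 is limiting.
n(CO2) = (1/2) × 0.6031 = 0.3016 mol
mass = 0.3016 × 44.01 = 13.27 g

13.3 g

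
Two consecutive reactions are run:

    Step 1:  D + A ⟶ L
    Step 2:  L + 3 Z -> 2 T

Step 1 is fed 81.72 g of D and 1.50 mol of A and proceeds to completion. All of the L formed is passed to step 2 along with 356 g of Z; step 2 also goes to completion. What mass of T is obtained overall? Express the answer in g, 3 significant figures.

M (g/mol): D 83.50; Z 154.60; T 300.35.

Step 1:
n(D) = 81.72 / 83.50 = 0.9787 mol
n(A) = 1.500 mol
n/ν for D = 0.9787/1 = 0.9787
n/ν for A = 1.500/1 = 1.500
Smallest n/ν is D → limiting reagent.
n(L) produced = (1/1) × 0.9787 = 0.9787 mol
Step 2:
n(L) available = 0.9787 mol
n(Z) = 356.0 / 154.60 = 2.303 mol
n/ν for L = 0.9787/1 = 0.9787
n/ν for Z = 2.303/3 = 0.7677
Smallest n/ν is Z → limiting reagent.
n(T) = (2/3) × 2.303 = 1.535 mol
mass = 1.535 × 300.35 = 461.0 g

461 g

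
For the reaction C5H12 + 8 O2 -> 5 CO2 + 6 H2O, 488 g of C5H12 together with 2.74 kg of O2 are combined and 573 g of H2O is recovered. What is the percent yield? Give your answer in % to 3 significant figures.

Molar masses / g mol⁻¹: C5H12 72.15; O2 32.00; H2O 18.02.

n(C5H12) = 488.0 / 72.15 = 6.764 mol
n(O2) = 2.740×1000 / 32.00 = 85.63 mol
n/ν → C5H12: 6.764, O2: 10.70; C5H12 is limiting.
theoretical n(H2O) = (6/1) × 6.764 = 40.58 mol → 731.3 g
% yield = 573 / 731.3 × 100 = 78.35 %

78.4 %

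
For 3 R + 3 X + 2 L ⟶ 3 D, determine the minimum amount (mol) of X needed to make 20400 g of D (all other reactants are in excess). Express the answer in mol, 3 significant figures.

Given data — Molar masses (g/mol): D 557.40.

36.6 mol

n(D) = 20400 / 557.40 = 36.60 mol
n(X) = (3/3) × 36.60 = 36.60 mol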